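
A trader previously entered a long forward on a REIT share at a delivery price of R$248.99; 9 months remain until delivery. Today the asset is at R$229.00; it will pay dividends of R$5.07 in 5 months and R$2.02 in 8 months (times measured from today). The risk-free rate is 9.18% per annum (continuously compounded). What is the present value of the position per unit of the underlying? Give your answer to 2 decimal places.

PV(remaining dividends) I = 5.07·e^(−0.0918·5/12) + 2.02·e^(−0.0918·8/12) = 6.7798
Current forward F = (S − I)·e^(rT) = (229.00 − 6.7798)·e^(0.0918·9/12) = 222.2202 × 1.071276 = 238.0592
Value (long) = (F − K)·e^(−rT) = (238.0592 − 248.99) × 0.933467 = -10.2035
Value = -R$10.20

-R$10.20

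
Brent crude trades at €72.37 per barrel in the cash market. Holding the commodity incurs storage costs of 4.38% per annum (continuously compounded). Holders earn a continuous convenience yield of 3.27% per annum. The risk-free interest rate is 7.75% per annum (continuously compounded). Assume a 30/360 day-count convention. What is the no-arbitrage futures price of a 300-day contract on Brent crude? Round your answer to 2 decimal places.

€77.92 per barrel

Net carry = r + u − y = 0.0775 + 0.0438 − 0.0327 = 0.0886
F = S·e^((r+u−y)T) = 72.37 · e^(0.0886 × 300/360) = 72.37 · e^0.073833
= 72.37 × 1.076627 = €77.92 per barrel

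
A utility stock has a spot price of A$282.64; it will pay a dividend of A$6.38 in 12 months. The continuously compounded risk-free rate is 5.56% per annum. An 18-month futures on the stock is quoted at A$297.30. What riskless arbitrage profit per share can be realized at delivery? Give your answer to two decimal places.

A$3.36 per share

PV(dividends) I = 6.38·e^(−0.0556·12/12) = 6.0350
Fair futures F* = (S − I)·e^(rT) = (282.64 − 6.0350)·e^0.083400 = 276.6050 × 1.086977 = 300.6633
Market A$297.30 < fair 300.6633: forward underpriced → reverse cash-and-carry (short the stock, invest proceeds at r, pay the dividends, go long the forward).
Profit at T = |F_mkt − F*| = |297.30 − 300.6633| = A$3.36 per share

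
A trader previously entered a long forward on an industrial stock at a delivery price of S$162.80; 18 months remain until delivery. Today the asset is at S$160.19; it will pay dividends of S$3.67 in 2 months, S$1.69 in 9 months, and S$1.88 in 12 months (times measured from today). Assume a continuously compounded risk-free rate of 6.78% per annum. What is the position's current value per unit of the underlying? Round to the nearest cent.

S$6.14

PV(remaining dividends) I = 3.67·e^(−0.0678·2/12) + 1.69·e^(−0.0678·9/12) + 1.88·e^(−0.0678·12/12) = 6.9917
Current forward F = (S − I)·e^(rT) = (160.19 − 6.9917)·e^(0.0678·18/12) = 153.1983 × 1.107051 = 169.5983
Value (long) = (F − K)·e^(−rT) = (169.5983 − 162.80) × 0.903301 = 6.1409
Value = S$6.14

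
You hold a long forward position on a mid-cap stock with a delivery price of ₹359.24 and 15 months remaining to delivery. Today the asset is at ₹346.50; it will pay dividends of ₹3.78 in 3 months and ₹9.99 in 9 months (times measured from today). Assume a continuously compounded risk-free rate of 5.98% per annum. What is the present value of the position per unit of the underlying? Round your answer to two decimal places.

-₹0.14

PV(remaining dividends) I = 3.78·e^(−0.0598·3/12) + 9.99·e^(−0.0598·9/12) = 13.2758
Current forward F = (S − I)·e^(rT) = (346.50 − 13.2758)·e^(0.0598·15/12) = 333.2242 × 1.077615 = 359.0874
Value (long) = (F − K)·e^(−rT) = (359.0874 − 359.24) × 0.927975 = -0.1416
Value = -₹0.14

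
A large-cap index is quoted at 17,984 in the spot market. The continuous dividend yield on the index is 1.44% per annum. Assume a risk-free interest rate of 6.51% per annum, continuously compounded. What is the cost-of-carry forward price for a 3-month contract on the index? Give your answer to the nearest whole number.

18,213

F = S·e^((r − q)T) = 17984 · e^((0.0651 − 0.0144) × 3/12)
= 17984 · e^0.012675 = 17984 × 1.012756
F = 18,213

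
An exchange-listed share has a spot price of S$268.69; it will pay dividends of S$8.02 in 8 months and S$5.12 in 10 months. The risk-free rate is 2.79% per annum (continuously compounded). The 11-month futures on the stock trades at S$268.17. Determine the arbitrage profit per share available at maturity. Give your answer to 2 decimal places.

S$5.73 per share

PV(dividends) I = 8.02·e^(−0.0279·8/12) + 5.12·e^(−0.0279·10/12) = 12.8745
Fair futures F* = (S − I)·e^(rT) = (268.69 − 12.8745)·e^0.025575 = 255.8155 × 1.025905 = 262.4424
Market S$268.17 > fair 262.4424: forward overpriced → cash-and-carry (borrow at r, buy the stock and collect the dividends, short the forward).
Profit at T = |F_mkt − F*| = |268.17 − 262.4424| = S$5.73 per share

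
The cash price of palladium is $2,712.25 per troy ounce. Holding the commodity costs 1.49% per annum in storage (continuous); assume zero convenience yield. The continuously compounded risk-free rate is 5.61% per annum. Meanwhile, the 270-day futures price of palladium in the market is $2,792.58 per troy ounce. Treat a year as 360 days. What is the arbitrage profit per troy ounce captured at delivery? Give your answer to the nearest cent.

$68.01 per troy ounce

Fair futures: F* = S·e^(carry·T), with carry = (r + u) = 0.0561 + 0.0149 = 0.0710
F* = 2712.25 · e^(0.0710 × 270/360) = 2712.25 · e^0.05325000 = 2712.25 × 1.05469329 = $2860.5919
Market $2792.58 < fair $2860.5919: forward underpriced → reverse cash-and-carry (short spot, go long the forward).
At maturity, profit = |F_mkt − F*| = |2792.58 − 2860.5919| = $68.01 per troy ounce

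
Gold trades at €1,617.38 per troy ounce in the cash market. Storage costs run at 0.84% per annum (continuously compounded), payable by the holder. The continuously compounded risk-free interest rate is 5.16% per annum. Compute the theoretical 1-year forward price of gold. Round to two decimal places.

€1,717.39 per troy ounce

Net carry = r + u − y = 0.0516 + 0.0084 − 0.0000 = 0.0600
F = S·e^((r+u−y)T) = 1617.38 · e^(0.0600 × 1) = 1617.38 · e^0.06000000
= 1617.38 × 1.06183655 = €1,717.39 per troy ounce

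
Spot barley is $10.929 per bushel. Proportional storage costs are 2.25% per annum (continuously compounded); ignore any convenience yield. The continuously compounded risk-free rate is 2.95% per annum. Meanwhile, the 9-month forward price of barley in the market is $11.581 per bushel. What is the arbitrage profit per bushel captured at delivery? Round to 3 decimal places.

Fair forward: F* = S·e^(carry·T), with carry = (r + u) = 0.0295 + 0.0225 = 0.0520
F* = 10.929 · e^(0.0520 × 9/12) = 10.929 · e^0.039000 = 10.929 × 1.039770 = $11.3636
Market $11.581 > fair $11.3636: forward overpriced → cash-and-carry (buy spot, short the forward).
At maturity, profit = |F_mkt − F*| = |11.581 − 11.3636| = $0.217 per bushel

$0.217 per bushel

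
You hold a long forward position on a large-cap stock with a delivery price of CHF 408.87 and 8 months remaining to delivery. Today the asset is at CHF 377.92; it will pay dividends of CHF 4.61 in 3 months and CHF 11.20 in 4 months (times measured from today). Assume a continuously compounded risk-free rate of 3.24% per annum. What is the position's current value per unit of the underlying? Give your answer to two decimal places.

PV(remaining dividends) I = 4.61·e^(−0.0324·3/12) + 11.20·e^(−0.0324·4/12) = 15.6525
Current forward F = (S − I)·e^(rT) = (377.92 − 15.6525)·e^(0.0324·8/12) = 362.2675 × 1.021835 = 370.1776
Value (long) = (F − K)·e^(−rT) = (370.1776 − 408.87) × 0.978632 = -37.8656
Value = -CHF 37.87

-CHF 37.87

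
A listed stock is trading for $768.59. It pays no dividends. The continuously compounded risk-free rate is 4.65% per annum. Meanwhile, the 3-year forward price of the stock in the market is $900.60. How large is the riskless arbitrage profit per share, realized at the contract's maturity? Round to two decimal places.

$16.95 per share

Fair forward: F* = S·e^(carry·T), with carry = r = 0.0465
F* = 768.59 · e^(0.0465 × 3) = 768.59 · e^0.139500 = 768.59 × 1.149699 = $883.6472
Market $900.60 > fair $883.6472: forward overpriced → cash-and-carry (buy spot, short the forward).
At maturity, profit = |F_mkt − F*| = |900.60 − 883.6472| = $16.95 per share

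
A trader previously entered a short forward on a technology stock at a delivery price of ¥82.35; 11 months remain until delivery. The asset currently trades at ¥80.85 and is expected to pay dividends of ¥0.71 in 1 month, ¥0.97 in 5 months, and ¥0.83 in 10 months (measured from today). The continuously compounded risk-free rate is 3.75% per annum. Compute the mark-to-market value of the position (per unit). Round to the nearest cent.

PV(remaining dividends) I = 0.71·e^(−0.0375·1/12) + 0.97·e^(−0.0375·5/12) + 0.83·e^(−0.0375·10/12) = 2.4672
Current forward F = (S − I)·e^(rT) = (80.85 − 2.4672)·e^(0.0375·11/12) = 78.3828 × 1.034973 = 81.1241
Value (long) = (F − K)·e^(−rT) = (81.1241 − 82.35) × 0.966209 = -1.1845
Short position value = −(long value) = ¥1.18

¥1.18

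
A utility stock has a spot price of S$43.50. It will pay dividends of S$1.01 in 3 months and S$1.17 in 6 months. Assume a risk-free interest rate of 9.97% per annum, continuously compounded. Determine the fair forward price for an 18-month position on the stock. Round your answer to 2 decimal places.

PV(dividends) I = 1.01·e^(−0.0997·3/12) + 1.17·e^(−0.0997·6/12)
I = 0.9851 + 1.1131 = 2.0982
F = (S − I)·e^(rT) = (43.50 − 2.0982) · e^(0.0997·18/12)
= 41.4018 · e^0.149550 = 41.4018 × 1.161312 = S$48.08

S$48.08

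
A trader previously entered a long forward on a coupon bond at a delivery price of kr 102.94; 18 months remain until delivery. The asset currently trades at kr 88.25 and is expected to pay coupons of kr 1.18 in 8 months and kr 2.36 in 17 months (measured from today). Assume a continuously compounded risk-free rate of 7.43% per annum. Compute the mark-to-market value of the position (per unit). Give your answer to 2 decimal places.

-kr 7.08

PV(remaining coupons) I = 1.18·e^(−0.0743·8/12) + 2.36·e^(−0.0743·17/12) = 3.2472
Current forward F = (S − I)·e^(rT) = (88.25 − 3.2472)·e^(0.0743·18/12) = 85.0028 × 1.117898 = 95.0245
Value (long) = (F − K)·e^(−rT) = (95.0245 − 102.94) × 0.894536 = -7.0807
Value = -kr 7.08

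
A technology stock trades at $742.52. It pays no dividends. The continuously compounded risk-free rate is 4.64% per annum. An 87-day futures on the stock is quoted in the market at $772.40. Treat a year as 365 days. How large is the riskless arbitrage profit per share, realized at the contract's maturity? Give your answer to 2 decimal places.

$21.62 per share

Fair futures: F* = S·e^(carry·T), with carry = r = 0.0464
F* = 742.52 · e^(0.0464 × 87/365) = 742.52 · e^0.011060 = 742.52 × 1.011121 = $750.7776
Market $772.40 > fair $750.7776: forward overpriced → cash-and-carry (buy spot, short the forward).
At maturity, profit = |F_mkt − F*| = |772.40 − 750.7776| = $21.62 per share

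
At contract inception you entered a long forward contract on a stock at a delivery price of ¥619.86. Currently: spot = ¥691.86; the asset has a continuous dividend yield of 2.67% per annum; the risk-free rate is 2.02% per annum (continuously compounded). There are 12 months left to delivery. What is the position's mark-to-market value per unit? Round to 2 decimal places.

¥66.17

Current fair forward for the remaining 12 months: F = S·e^((r − q)·T), (r − q) = 0.0202 − 0.0267 = -0.0065
F = 691.86 · e^(-0.0065 × 12/12) = 691.86 × 0.993521 = 687.3774
Value of long forward = (F − K)·e^(−rT) = (687.3774 − 619.86) · e^(−0.0202·12/12)
= 67.5174 × 0.980003 = 66.17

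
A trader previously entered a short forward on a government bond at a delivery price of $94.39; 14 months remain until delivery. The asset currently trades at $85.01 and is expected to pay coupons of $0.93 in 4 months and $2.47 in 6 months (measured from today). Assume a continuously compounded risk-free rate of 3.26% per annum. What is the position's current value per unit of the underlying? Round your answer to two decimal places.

$9.21

PV(remaining coupons) I = 0.93·e^(−0.0326·4/12) + 2.47·e^(−0.0326·6/12) = 3.3500
Current forward F = (S − I)·e^(rT) = (85.01 − 3.3500)·e^(0.0326·14/12) = 81.6600 × 1.038766 = 84.8256
Value (long) = (F − K)·e^(−rT) = (84.8256 − 94.39) × 0.962681 = -9.2075
Short position value = −(long value) = $9.21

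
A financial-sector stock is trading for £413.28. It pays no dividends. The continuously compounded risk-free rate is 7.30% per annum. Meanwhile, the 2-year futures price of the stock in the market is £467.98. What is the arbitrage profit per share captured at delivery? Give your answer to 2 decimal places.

£10.27 per share

Fair futures: F* = S·e^(carry·T), with carry = r = 0.0730
F* = 413.28 · e^(0.0730 × 2) = 413.28 · e^0.146000 = 413.28 × 1.157196 = £478.2460
Market £467.98 < fair £478.2460: forward underpriced → reverse cash-and-carry (short spot, go long the forward).
At maturity, profit = |F_mkt − F*| = |467.98 − 478.2460| = £10.27 per share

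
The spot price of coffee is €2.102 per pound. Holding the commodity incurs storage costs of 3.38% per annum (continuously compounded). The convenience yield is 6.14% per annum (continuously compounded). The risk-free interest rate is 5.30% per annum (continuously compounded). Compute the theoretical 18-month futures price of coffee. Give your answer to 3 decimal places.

€2.184 per pound

Net carry = r + u − y = 0.0530 + 0.0338 − 0.0614 = 0.0254
F = S·e^((r+u−y)T) = 2.102 · e^(0.0254 × 18/12) = 2.102 · e^0.038100
= 2.102 × 1.038835 = €2.184 per pound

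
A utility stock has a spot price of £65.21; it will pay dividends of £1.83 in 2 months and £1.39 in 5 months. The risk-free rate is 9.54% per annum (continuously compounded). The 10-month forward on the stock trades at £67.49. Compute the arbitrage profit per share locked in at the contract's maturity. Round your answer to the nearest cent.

PV(dividends) I = 1.83·e^(−0.0954·2/12) + 1.39·e^(−0.0954·5/12) = 3.1370
Fair forward F* = (S − I)·e^(rT) = (65.21 − 3.1370)·e^0.079500 = 62.0730 × 1.082746 = 67.2093
Market £67.49 > fair 67.2093: forward overpriced → cash-and-carry (borrow at r, buy the stock and collect the dividends, short the forward).
Profit at T = |F_mkt − F*| = |67.49 − 67.2093| = £0.28 per share

£0.28 per share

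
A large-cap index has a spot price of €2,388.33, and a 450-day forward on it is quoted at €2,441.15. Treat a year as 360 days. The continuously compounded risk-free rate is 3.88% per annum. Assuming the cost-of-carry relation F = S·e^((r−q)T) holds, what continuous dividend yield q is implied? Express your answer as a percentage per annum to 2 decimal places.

2.13%

From F = S·e^((r−q)T): (r − q) = ln(F/S)/T
ln(2441.15/2388.33) = ln(1.022116) = 0.021875
(r − q) = 0.021875 / (450/360) = 0.017500
q = r − ln(F/S)/T = 0.0388 − 0.017500 = 0.021300
q = 2.13%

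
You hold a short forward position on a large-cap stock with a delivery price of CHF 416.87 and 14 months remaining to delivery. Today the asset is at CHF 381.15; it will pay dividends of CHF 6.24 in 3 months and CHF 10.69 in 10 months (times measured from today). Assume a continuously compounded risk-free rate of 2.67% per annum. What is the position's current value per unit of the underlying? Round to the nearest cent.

CHF 39.59

PV(remaining dividends) I = 6.24·e^(−0.0267·3/12) + 10.69·e^(−0.0267·10/12) = 16.6533
Current forward F = (S − I)·e^(rT) = (381.15 − 16.6533)·e^(0.0267·14/12) = 364.4967 × 1.031640 = 376.0294
Value (long) = (F − K)·e^(−rT) = (376.0294 − 416.87) × 0.969330 = -39.5880
Short position value = −(long value) = CHF 39.59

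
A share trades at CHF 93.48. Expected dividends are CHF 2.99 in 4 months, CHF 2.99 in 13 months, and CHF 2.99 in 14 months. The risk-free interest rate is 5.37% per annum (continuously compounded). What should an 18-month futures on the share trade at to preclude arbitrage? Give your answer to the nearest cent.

CHF 92.04

PV(dividends) I = 2.99·e^(−0.0537·4/12) + 2.99·e^(−0.0537·13/12) + 2.99·e^(−0.0537·14/12)
I = 2.9370 + 2.8210 + 2.8084 = 8.5664
F = (S − I)·e^(rT) = (93.48 − 8.5664) · e^(0.0537·18/12)
= 84.9136 · e^0.080550 = 84.9136 × 1.083883 = CHF 92.04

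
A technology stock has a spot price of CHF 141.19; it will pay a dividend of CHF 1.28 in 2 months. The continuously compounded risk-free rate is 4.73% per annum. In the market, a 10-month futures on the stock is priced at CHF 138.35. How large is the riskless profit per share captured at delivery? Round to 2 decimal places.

PV(dividends) I = 1.28·e^(−0.0473·2/12) = 1.2699
Fair futures F* = (S − I)·e^(rT) = (141.19 − 1.2699)·e^0.039417 = 139.9201 × 1.040204 = 145.5454
Market CHF 138.35 < fair 145.5454: forward underpriced → reverse cash-and-carry (short the stock, invest proceeds at r, pay the dividends, go long the forward).
Profit at T = |F_mkt − F*| = |138.35 − 145.5454| = CHF 7.20 per share

CHF 7.20 per share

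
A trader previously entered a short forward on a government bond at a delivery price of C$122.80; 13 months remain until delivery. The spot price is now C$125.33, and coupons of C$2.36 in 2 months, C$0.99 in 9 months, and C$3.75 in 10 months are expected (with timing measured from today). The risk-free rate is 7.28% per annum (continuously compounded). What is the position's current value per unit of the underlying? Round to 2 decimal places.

PV(remaining coupons) I = 2.36·e^(−0.0728·2/12) + 0.99·e^(−0.0728·9/12) + 3.75·e^(−0.0728·10/12) = 6.7982
Current forward F = (S − I)·e^(rT) = (125.33 − 6.7982)·e^(0.0728·13/12) = 118.5318 × 1.082060 = 128.2585
Value (long) = (F − K)·e^(−rT) = (128.2585 − 122.80) × 0.924163 = 5.0445
Short position value = −(long value) = -C$5.04

-C$5.04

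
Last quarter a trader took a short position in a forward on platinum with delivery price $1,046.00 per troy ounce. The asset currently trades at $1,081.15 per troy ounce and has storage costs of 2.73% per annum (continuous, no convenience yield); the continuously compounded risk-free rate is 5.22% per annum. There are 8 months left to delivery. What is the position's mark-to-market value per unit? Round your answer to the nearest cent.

-$90.78 per troy ounce

Current fair forward for the remaining 8 months: F = S·e^((r + u)·T), (r + u) = 0.0522 + 0.0273 = 0.0795
F = 1081.15 · e^(0.0795 × 8/12) = 1081.15 × 1.05442965 = 1139.9966
Value of long forward = (F − K)·e^(−rT) = (1139.9966 − 1046.00) · e^(−0.0522·8/12)
= 93.9966 × 0.96579856 = 90.78
Short position value = −(long value) = -$90.78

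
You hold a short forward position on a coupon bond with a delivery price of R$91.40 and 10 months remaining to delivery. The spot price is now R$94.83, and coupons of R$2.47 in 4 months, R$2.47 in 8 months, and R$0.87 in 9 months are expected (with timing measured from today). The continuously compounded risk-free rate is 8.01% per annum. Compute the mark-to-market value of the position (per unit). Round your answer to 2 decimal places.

PV(remaining coupons) I = 2.47·e^(−0.0801·4/12) + 2.47·e^(−0.0801·8/12) + 0.87·e^(−0.0801·9/12) = 5.5658
Current forward F = (S − I)·e^(rT) = (94.83 − 5.5658)·e^(0.0801·10/12) = 89.2642 × 1.069028 = 95.4259
Value (long) = (F − K)·e^(−rT) = (95.4259 − 91.40) × 0.935429 = 3.7659
Short position value = −(long value) = -R$3.77

-R$3.77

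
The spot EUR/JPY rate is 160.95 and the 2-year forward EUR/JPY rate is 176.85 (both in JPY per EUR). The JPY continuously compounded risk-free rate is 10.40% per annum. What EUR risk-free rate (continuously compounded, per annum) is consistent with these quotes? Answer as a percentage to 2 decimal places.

F = S·e^((r_JPY − r_EUR)T) ⇒ r_EUR = r_JPY − ln(F/S)/T
ln(176.85/160.95) = 0.094208; /(2) = 0.047104
r_EUR = 0.1040 − 0.047104 = 0.056896
r_EUR = 5.69%

5.69%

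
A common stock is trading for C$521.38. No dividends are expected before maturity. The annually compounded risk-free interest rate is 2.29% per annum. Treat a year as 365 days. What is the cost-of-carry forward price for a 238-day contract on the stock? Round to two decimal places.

F = S · (1+r)^T
= 521.38 × 1.014873
F = C$529.13

C$529.13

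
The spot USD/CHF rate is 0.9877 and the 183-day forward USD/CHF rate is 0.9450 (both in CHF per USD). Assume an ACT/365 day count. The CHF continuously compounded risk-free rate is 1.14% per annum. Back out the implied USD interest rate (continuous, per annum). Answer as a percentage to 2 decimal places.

F = S·e^((r_CHF − r_USD)T) ⇒ r_USD = r_CHF − ln(F/S)/T
ln(0.9450/0.9877) = -0.044194; /(183/365) = -0.088147
r_USD = 0.0114 + 0.088147 = 0.099547
r_USD = 9.95%

9.95%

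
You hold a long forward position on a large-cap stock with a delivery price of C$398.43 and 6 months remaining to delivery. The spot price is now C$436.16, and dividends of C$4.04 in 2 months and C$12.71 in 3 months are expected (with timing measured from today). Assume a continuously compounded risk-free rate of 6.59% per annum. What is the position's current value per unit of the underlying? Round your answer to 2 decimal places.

PV(remaining dividends) I = 4.04·e^(−0.0659·2/12) + 12.71·e^(−0.0659·3/12) = 16.4982
Current forward F = (S − I)·e^(rT) = (436.16 − 16.4982)·e^(0.0659·6/12) = 419.6618 × 1.033499 = 433.7201
Value (long) = (F − K)·e^(−rT) = (433.7201 − 398.43) × 0.967587 = 34.1462
Value = C$34.15

C$34.15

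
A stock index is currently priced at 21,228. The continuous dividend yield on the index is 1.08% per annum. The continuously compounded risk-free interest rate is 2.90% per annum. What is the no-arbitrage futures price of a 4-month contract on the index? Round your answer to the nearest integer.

21,357

F = S·e^((r − q)T) = 21228 · e^((0.0290 − 0.0108) × 4/12)
= 21228 · e^0.006067 = 21228 × 1.006085
F = 21,357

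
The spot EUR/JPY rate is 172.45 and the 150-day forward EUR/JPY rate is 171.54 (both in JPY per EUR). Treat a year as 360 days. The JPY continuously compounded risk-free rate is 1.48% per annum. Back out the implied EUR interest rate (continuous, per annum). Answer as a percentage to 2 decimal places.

2.75%

F = S·e^((r_JPY − r_EUR)T) ⇒ r_EUR = r_JPY − ln(F/S)/T
ln(171.54/172.45) = -0.005291; /(150/360) = -0.012698
r_EUR = 0.0148 + 0.012698 = 0.027498
r_EUR = 2.75%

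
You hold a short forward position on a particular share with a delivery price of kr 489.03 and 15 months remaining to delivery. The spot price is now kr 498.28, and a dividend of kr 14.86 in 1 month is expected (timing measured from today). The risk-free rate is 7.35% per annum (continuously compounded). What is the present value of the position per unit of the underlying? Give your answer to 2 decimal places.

-kr 37.41

PV(remaining dividends) I = 14.86·e^(−0.0735·1/12) = 14.7693
Current forward F = (S − I)·e^(rT) = (498.28 − 14.7693)·e^(0.0735·15/12) = 483.5107 × 1.096228 = 530.0380
Value (long) = (F − K)·e^(−rT) = (530.0380 − 489.03) × 0.912219 = 37.4083
Short position value = −(long value) = -kr 37.41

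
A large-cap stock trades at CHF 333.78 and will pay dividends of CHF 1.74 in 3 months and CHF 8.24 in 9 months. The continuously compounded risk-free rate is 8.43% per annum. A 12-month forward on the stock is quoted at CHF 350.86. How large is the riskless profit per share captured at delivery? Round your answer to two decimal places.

CHF 2.01 per share

PV(dividends) I = 1.74·e^(−0.0843·3/12) + 8.24·e^(−0.0843·9/12) = 9.4389
Fair forward F* = (S − I)·e^(rT) = (333.78 − 9.4389)·e^0.084300 = 324.3411 × 1.087955 = 352.8685
Market CHF 350.86 < fair 352.8685: forward underpriced → reverse cash-and-carry (short the stock, invest proceeds at r, pay the dividends, go long the forward).
Profit at T = |F_mkt − F*| = |350.86 − 352.8685| = CHF 2.01 per share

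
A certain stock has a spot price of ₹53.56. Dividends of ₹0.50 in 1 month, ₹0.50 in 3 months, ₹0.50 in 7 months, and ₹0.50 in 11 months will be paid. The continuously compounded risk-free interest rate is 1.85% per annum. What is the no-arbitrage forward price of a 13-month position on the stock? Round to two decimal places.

PV(dividends) I = 0.50·e^(−0.0185·1/12) + 0.50·e^(−0.0185·3/12) + 0.50·e^(−0.0185·7/12) + 0.50·e^(−0.0185·11/12)
I = 0.4992 + 0.4977 + 0.4946 + 0.4916 = 1.9831
F = (S − I)·e^(rT) = (53.56 − 1.9831) · e^(0.0185·13/12)
= 51.5769 · e^0.020042 = 51.5769 × 1.020244 = ₹52.62

₹52.62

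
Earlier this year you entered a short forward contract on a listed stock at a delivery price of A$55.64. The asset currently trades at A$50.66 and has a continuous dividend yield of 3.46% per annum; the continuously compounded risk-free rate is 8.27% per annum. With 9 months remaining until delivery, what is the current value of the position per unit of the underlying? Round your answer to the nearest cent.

Current fair forward for the remaining 9 months: F = S·e^((r − q)·T), (r − q) = 0.0827 − 0.0346 = 0.0481
F = 50.66 · e^(0.0481 × 9/12) = 50.66 × 1.036734 = 52.5209
Value of long forward = (F − K)·e^(−rT) = (52.5209 − 55.64) · e^(−0.0827·9/12)
= -3.1191 × 0.939859 = -2.93
Short position value = −(long value) = A$2.93

A$2.93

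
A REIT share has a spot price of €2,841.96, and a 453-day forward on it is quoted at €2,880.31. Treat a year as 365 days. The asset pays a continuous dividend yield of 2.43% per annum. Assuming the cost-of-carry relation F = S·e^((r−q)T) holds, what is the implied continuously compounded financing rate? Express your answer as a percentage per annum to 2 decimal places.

3.51%

From F = S·e^((r−q)T): (r − q) = ln(F/S)/T
ln(2880.31/2841.96) = ln(1.013494) = 0.013404
(r − q) = 0.013404 / (453/365) = 0.010800
r = ln(F/S)/T + q = 0.010800 + 0.0243 = 0.035100
r = 3.51%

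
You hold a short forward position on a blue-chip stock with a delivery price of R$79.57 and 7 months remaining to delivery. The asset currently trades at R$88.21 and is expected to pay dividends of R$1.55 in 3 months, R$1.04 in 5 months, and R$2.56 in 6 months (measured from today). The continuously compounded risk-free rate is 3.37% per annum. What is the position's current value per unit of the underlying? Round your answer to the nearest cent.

PV(remaining dividends) I = 1.55·e^(−0.0337·3/12) + 1.04·e^(−0.0337·5/12) + 2.56·e^(−0.0337·6/12) = 5.0797
Current forward F = (S − I)·e^(rT) = (88.21 − 5.0797)·e^(0.0337·7/12) = 83.1303 × 1.019853 = 84.7807
Value (long) = (F − K)·e^(−rT) = (84.7807 − 79.57) × 0.980534 = 5.1093
Short position value = −(long value) = -R$5.11

-R$5.11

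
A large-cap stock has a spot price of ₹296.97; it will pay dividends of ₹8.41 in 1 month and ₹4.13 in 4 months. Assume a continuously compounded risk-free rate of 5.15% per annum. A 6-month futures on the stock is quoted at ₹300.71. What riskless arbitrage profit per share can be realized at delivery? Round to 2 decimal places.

₹8.75 per share

PV(dividends) I = 8.41·e^(−0.0515·1/12) + 4.13·e^(−0.0515·4/12) = 12.4337
Fair futures F* = (S − I)·e^(rT) = (296.97 − 12.4337)·e^0.025750 = 284.5363 × 1.026084 = 291.9581
Market ₹300.71 > fair 291.9581: forward overpriced → cash-and-carry (borrow at r, buy the stock and collect the dividends, short the forward).
Profit at T = |F_mkt − F*| = |300.71 − 291.9581| = ₹8.75 per share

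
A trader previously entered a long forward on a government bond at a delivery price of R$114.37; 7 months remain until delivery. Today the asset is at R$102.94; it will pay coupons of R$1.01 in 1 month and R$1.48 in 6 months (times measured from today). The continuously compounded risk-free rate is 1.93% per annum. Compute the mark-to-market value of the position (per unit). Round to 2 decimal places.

PV(remaining coupons) I = 1.01·e^(−0.0193·1/12) + 1.48·e^(−0.0193·6/12) = 2.4742
Current forward F = (S − I)·e^(rT) = (102.94 − 2.4742)·e^(0.0193·7/12) = 100.4658 × 1.011322 = 101.6033
Value (long) = (F − K)·e^(−rT) = (101.6033 − 114.37) × 0.988805 = -12.6238
Value = -R$12.62

-R$12.62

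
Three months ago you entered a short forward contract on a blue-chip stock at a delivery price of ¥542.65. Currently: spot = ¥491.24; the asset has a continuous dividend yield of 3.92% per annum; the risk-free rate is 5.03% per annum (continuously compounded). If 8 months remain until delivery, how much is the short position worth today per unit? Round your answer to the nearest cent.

¥46.19

Current fair forward for the remaining 8 months: F = S·e^((r − q)·T), (r − q) = 0.0503 − 0.0392 = 0.0111
F = 491.24 · e^(0.0111 × 8/12) = 491.24 × 1.007427 = 494.8884
Value of long forward = (F − K)·e^(−rT) = (494.8884 − 542.65) · e^(−0.0503·8/12)
= -47.7616 × 0.967023 = -46.19
Short position value = −(long value) = ¥46.19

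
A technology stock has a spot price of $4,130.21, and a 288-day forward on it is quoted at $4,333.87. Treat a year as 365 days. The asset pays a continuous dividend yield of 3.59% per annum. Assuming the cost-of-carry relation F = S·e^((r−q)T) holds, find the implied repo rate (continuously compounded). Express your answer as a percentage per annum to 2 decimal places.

9.69%

From F = S·e^((r−q)T): (r − q) = ln(F/S)/T
ln(4333.87/4130.21) = ln(1.049310) = 0.048133
(r − q) = 0.048133 / (288/365) = 0.061002
r = ln(F/S)/T + q = 0.061002 + 0.0359 = 0.096902
r = 9.69%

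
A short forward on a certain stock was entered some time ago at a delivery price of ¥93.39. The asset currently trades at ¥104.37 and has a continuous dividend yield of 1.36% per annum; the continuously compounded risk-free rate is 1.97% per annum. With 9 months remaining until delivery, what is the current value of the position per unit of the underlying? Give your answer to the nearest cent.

-¥11.29

Current fair forward for the remaining 9 months: F = S·e^((r − q)·T), (r − q) = 0.0197 − 0.0136 = 0.0061
F = 104.37 · e^(0.0061 × 9/12) = 104.37 × 1.004585 = 104.8485
Value of long forward = (F − K)·e^(−rT) = (104.8485 − 93.39) · e^(−0.0197·9/12)
= 11.4585 × 0.985334 = 11.29
Short position value = −(long value) = -¥11.29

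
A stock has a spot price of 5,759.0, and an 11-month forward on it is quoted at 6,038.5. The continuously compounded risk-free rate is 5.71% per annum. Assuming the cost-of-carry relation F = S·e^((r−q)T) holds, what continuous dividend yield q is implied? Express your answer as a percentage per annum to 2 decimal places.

0.54%

From F = S·e^((r−q)T): (r − q) = ln(F/S)/T
ln(6038.5/5759.0) = ln(1.048533) = 0.047392
(r − q) = 0.047392 / (11/12) = 0.051700
q = r − ln(F/S)/T = 0.0571 − 0.051700 = 0.005400
q = 0.54%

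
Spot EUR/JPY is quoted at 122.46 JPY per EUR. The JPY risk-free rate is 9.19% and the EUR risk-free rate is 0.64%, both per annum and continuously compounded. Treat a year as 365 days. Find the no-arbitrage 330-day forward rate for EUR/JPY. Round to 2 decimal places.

132.30

F = S·e^((r_JPY − r_EUR)T) = 122.46 · e^((0.0919 − 0.0064) × 330/365)
= 122.46 · e^0.077301 = 122.46 × 1.080367
F = 132.30 JPY per EUR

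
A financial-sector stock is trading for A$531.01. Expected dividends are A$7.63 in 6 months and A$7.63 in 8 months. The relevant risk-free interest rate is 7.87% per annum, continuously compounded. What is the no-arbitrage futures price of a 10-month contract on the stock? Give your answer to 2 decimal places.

PV(dividends) I = 7.63·e^(−0.0787·6/12) + 7.63·e^(−0.0787·8/12)
I = 7.3356 + 7.2400 = 14.5756
F = (S − I)·e^(rT) = (531.01 − 14.5756) · e^(0.0787·10/12)
= 516.4344 · e^0.065583 = 516.4344 × 1.067781 = A$551.44

A$551.44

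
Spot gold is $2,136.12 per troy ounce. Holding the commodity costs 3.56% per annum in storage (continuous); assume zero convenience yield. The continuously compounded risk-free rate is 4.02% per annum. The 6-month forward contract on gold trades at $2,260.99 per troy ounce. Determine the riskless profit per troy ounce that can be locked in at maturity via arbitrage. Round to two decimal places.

$42.36 per troy ounce

Fair forward: F* = S·e^(carry·T), with carry = (r + u) = 0.0402 + 0.0356 = 0.0758
F* = 2136.12 · e^(0.0758 × 6/12) = 2136.12 · e^0.03790000 = 2136.12 × 1.03862736 = $2218.6327
Market $2260.99 > fair $2218.6327: forward overpriced → cash-and-carry (buy spot, short the forward).
At maturity, profit = |F_mkt − F*| = |2260.99 − 2218.6327| = $42.36 per troy ounce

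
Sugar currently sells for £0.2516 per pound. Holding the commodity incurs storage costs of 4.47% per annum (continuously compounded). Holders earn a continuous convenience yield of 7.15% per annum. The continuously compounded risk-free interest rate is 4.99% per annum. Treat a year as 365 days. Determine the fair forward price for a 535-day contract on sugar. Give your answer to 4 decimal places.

£0.2603 per pound

Net carry = r + u − y = 0.0499 + 0.0447 − 0.0715 = 0.0231
F = S·e^((r+u−y)T) = 0.2516 · e^(0.0231 × 535/365) = 0.2516 · e^0.033859
= 0.2516 × 1.034439 = £0.2603 per pound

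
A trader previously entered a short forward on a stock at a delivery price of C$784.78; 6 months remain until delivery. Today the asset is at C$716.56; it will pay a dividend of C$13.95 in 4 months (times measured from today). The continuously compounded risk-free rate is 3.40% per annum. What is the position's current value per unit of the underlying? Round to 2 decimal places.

PV(remaining dividends) I = 13.95·e^(−0.0340·4/12) = 13.7928
Current forward F = (S − I)·e^(rT) = (716.56 − 13.7928)·e^(0.0340·6/12) = 702.7672 × 1.017145 = 714.8161
Value (long) = (F − K)·e^(−rT) = (714.8161 − 784.78) × 0.983144 = -68.7846
Short position value = −(long value) = C$68.78

C$68.78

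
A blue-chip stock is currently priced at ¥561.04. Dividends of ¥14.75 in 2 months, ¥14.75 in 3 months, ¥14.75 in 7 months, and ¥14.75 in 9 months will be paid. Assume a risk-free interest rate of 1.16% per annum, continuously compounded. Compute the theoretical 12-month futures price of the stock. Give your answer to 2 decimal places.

¥508.20

PV(dividends) I = 14.75·e^(−0.0116·2/12) + 14.75·e^(−0.0116·3/12) + 14.75·e^(−0.0116·7/12) + 14.75·e^(−0.0116·9/12)
I = 14.7215 + 14.7073 + 14.6505 + 14.6222 = 58.7015
F = (S − I)·e^(rT) = (561.04 − 58.7015) · e^(0.0116·12/12)
= 502.3385 · e^0.011600 = 502.3385 × 1.011668 = ¥508.20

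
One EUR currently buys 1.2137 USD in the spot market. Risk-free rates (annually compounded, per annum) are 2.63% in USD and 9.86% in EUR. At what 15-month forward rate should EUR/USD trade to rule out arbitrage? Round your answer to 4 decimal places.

1.1147

By covered interest parity, F = S · (1+r_USD)^T / (1+r_EUR)^T
= 1.2137 × 1.032982 / 1.124733 = 1.2137 × 0.918424
F = 1.1147 USD per EUR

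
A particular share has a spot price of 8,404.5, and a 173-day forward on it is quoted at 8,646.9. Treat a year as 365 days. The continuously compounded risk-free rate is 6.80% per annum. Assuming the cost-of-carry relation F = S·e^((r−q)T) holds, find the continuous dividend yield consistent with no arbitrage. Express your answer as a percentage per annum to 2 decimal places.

0.80%

From F = S·e^((r−q)T): (r − q) = ln(F/S)/T
ln(8646.9/8404.5) = ln(1.028842) = 0.028434
(r − q) = 0.028434 / (173/365) = 0.059991
q = r − ln(F/S)/T = 0.0680 − 0.059991 = 0.008009
q = 0.80%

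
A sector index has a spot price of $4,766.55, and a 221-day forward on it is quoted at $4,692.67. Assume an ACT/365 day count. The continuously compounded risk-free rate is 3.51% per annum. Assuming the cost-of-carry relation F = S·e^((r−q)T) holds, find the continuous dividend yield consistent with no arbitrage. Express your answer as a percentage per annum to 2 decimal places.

From F = S·e^((r−q)T): (r − q) = ln(F/S)/T
ln(4692.67/4766.55) = ln(0.984500) = -0.015621
(r − q) = -0.015621 / (221/365) = -0.025799
q = r − ln(F/S)/T = 0.0351 + 0.025799 = 0.060899
q = 6.09%

6.09%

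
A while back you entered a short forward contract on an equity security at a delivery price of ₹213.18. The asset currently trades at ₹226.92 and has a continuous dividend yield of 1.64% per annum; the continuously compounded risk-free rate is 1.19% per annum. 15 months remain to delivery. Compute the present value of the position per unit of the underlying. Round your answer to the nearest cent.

-₹12.28

Current fair forward for the remaining 15 months: F = S·e^((r − q)·T), (r − q) = 0.0119 − 0.0164 = -0.0045
F = 226.92 · e^(-0.0045 × 15/12) = 226.92 × 0.994391 = 225.6472
Value of long forward = (F − K)·e^(−rT) = (225.6472 − 213.18) · e^(−0.0119·15/12)
= 12.4672 × 0.985235 = 12.28
Short position value = −(long value) = -₹12.28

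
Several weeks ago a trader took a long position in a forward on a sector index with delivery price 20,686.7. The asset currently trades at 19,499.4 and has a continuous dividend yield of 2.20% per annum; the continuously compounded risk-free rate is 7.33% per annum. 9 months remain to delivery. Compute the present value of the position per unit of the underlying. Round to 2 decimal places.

-399.84

Current fair forward for the remaining 9 months: F = S·e^((r − q)·T), (r − q) = 0.0733 − 0.0220 = 0.0513
F = 19499.4 · e^(0.0513 × 9/12) = 19499.4 × 1.03922475 = 20264.2591
Value of long forward = (F − K)·e^(−rT) = (20264.2591 − 20686.7) · e^(−0.0733·9/12)
= -422.4409 × 0.94650881 = -399.84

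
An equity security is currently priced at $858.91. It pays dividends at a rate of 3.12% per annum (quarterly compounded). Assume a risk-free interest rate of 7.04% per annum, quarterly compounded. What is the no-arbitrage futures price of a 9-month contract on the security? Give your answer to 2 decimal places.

$884.21

F = S · (1+r/4)^(4T) / (1+q/4)^(4T)
= 858.91 × 1.053735 / 1.023583 = 858.91 × 1.029457
F = $884.21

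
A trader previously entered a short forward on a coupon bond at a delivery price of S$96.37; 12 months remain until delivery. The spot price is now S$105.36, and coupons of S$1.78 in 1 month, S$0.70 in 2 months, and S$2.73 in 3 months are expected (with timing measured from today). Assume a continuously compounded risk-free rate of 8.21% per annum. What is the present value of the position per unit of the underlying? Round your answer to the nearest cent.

PV(remaining coupons) I = 1.78·e^(−0.0821·1/12) + 0.70·e^(−0.0821·2/12) + 2.73·e^(−0.0821·3/12) = 5.1329
Current forward F = (S − I)·e^(rT) = (105.36 − 5.1329)·e^(0.0821·12/12) = 100.2271 × 1.085564 = 108.8029
Value (long) = (F − K)·e^(−rT) = (108.8029 − 96.37) × 0.921180 = 11.4529
Short position value = −(long value) = -S$11.45

-S$11.45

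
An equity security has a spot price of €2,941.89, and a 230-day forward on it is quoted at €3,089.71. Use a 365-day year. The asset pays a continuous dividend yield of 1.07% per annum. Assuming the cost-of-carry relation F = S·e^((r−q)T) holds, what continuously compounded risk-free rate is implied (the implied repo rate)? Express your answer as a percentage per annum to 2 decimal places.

From F = S·e^((r−q)T): (r − q) = ln(F/S)/T
ln(3089.71/2941.89) = ln(1.050247) = 0.049025
(r − q) = 0.049025 / (230/365) = 0.077801
r = ln(F/S)/T + q = 0.077801 + 0.0107 = 0.088501
r = 8.85%

8.85%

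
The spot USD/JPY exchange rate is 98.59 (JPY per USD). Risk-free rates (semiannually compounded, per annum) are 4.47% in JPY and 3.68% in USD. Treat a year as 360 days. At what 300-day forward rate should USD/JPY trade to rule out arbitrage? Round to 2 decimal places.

99.23

By covered interest parity, F = S · (1+r_JPY/2)^(2T) / (1+r_USD/2)^(2T)
= 98.59 × 1.037527 / 1.030854 = 98.59 × 1.006473
F = 99.23 JPY per USD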